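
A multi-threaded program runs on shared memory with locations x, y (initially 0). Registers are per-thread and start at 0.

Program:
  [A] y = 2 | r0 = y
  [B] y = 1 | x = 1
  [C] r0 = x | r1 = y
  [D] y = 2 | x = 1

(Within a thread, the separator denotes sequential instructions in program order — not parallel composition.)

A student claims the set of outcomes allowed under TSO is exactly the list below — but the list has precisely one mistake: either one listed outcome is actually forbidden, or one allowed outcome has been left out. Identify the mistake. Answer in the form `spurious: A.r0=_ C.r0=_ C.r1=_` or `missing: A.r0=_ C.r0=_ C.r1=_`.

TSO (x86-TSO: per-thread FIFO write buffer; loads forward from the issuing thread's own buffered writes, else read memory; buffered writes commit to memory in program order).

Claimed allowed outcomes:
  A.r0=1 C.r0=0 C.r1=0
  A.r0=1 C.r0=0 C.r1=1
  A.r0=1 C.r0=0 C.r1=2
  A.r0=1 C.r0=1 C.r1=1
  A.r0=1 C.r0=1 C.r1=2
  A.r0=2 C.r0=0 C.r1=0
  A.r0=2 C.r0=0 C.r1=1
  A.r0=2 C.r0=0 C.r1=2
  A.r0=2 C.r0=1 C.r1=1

missing: A.r0=2 C.r0=1 C.r1=2

outcome vector order: (A.r0,C.r0,C.r1)
under TSO → 1/0/0, 1/0/1, 1/0/2, 1/1/1, 1/1/2, 2/0/0, 2/0/1, 2/0/2, 2/1/1, 2/1/2
TSO∖claimed = {2/1/2}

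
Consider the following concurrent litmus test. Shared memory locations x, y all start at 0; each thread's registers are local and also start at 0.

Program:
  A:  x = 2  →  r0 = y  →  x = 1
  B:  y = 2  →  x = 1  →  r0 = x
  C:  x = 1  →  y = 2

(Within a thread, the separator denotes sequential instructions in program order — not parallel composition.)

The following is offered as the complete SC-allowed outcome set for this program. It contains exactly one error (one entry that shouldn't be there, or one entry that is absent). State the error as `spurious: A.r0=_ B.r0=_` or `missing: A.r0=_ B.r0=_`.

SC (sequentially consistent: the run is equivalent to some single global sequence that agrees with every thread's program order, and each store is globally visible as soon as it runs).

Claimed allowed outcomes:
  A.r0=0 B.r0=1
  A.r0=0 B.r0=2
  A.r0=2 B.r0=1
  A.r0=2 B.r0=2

outcome vector order: (A.r0,B.r0)
under SC → <0 1> <2 1> <2 2>
claimed∖SC = {<0 2>}

spurious: A.r0=0 B.r0=2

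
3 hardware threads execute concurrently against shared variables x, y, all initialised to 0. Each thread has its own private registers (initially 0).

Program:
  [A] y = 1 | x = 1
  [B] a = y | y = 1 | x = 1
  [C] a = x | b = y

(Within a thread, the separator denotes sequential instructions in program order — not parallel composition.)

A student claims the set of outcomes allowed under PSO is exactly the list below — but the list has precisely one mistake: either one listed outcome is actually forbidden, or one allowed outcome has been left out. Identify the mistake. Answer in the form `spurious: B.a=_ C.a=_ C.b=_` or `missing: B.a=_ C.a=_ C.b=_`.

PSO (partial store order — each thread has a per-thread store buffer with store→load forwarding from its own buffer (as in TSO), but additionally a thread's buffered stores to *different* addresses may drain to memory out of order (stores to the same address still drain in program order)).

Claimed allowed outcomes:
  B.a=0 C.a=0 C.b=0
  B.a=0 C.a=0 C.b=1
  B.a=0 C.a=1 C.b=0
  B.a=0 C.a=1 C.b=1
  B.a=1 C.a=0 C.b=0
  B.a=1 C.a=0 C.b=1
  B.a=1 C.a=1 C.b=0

outcome vector order: (B.a,C.a,C.b)
PSO: 8 outcomes — {<0 0 0>, <0 0 1>, <0 1 0>, <0 1 1>, <1 0 0>, <1 0 1>, <1 1 0>, <1 1 1>}
PSO∖claimed = {<1 1 1>}

missing: B.a=1 C.a=1 C.b=1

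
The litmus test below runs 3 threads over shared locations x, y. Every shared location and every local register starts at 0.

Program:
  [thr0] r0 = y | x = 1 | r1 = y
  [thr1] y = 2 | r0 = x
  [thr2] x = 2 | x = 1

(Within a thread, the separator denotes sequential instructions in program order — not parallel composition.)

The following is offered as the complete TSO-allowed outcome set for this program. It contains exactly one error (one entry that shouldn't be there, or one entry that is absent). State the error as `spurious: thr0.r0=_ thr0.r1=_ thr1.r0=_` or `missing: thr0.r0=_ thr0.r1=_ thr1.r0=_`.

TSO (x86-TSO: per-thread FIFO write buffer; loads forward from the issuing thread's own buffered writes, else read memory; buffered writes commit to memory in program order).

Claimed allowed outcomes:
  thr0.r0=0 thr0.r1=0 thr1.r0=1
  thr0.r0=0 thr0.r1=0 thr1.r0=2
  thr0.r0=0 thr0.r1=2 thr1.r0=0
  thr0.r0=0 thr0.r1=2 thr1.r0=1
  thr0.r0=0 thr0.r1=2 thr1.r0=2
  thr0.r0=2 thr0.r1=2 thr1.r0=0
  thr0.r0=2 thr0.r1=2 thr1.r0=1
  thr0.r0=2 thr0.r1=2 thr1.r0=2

outcome vector order: (thr0.r0,thr0.r1,thr1.r0)
[TSO] allowed = {000; 001; 002; 020; 021; 022; 220; 221; 222}
TSO∖claimed = {000}

missing: thr0.r0=0 thr0.r1=0 thr1.r0=0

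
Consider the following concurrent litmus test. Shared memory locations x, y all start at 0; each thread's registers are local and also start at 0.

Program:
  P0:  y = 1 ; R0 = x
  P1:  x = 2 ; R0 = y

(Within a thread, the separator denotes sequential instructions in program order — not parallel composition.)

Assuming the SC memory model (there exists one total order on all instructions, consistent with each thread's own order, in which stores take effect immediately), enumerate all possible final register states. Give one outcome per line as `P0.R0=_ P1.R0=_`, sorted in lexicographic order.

outcome vector order: (P0.R0,P1.R0)
|SC outcomes| = 3

P0.R0=0 P1.R0=1
P0.R0=2 P1.R0=0
P0.R0=2 P1.R0=1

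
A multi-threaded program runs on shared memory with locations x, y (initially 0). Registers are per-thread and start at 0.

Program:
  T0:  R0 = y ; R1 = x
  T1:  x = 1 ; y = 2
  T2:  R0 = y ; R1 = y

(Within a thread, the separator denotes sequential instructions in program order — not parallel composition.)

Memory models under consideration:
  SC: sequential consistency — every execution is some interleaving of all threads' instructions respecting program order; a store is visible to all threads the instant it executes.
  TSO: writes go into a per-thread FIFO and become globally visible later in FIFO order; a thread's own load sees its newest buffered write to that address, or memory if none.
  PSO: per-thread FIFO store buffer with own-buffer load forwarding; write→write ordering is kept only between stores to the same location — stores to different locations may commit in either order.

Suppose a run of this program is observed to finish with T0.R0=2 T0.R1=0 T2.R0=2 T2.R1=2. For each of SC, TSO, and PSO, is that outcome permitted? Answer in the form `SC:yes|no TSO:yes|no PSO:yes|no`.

outcome vector order: (T0.R0,T0.R1,T2.R0,T2.R1)
under SC → <0 0 0 0>; <0 0 0 2>; <0 0 2 2>; <0 1 0 0>; <0 1 0 2>; <0 1 2 2>; <2 1 0 0>; <2 1 0 2>; <2 1 2 2>
under TSO → <0 0 0 0>; <0 0 0 2>; <0 0 2 2>; <0 1 0 0>; <0 1 0 2>; <0 1 2 2>; <2 1 0 0>; <2 1 0 2>; <2 1 2 2>
under PSO → <0 0 0 0>; <0 0 0 2>; <0 0 2 2>; <0 1 0 0>; <0 1 0 2>; <0 1 2 2>; <2 0 0 0>; <2 0 0 2>; <2 0 2 2>; <2 1 0 0>; <2 1 0 2>; <2 1 2 2>
target <2 0 2 2> ∈ {PSO}

SC:no TSO:no PSO:yes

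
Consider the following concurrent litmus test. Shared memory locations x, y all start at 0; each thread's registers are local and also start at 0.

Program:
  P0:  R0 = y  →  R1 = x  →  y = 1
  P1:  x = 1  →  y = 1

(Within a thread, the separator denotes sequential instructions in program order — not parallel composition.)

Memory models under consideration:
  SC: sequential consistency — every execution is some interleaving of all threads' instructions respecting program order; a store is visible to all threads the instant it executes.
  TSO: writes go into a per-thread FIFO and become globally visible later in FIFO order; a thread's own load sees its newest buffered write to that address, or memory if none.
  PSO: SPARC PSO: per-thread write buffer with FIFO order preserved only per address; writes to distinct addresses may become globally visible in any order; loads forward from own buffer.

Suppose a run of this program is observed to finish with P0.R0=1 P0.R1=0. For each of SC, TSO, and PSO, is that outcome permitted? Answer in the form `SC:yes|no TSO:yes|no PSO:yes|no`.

SC:no TSO:no PSO:yes

outcome vector order: (P0.R0,P0.R1)
SC: 3 outcomes — {00 01 11}
TSO: 3 outcomes — {00 01 11}
PSO: 4 outcomes — {00 01 10 11}
target 10 ∈ {PSO}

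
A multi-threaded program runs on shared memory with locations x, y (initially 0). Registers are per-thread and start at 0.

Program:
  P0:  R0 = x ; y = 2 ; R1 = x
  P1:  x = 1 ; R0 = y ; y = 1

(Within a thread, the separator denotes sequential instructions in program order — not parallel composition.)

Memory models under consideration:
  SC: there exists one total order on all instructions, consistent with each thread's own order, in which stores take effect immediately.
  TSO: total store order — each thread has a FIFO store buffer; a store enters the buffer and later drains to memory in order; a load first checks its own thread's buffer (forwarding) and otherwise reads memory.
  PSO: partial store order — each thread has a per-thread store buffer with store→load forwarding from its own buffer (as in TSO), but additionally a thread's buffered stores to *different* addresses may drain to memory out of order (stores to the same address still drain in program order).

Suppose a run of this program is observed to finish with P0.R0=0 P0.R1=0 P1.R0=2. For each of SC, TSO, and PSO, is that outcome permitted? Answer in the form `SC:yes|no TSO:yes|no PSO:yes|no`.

SC:yes TSO:yes PSO:yes

outcome vector order: (P0.R0,P0.R1,P1.R0)
[SC] allowed = {(0,0,2) (0,1,0) (0,1,2) (1,1,0) (1,1,2)}
[TSO] allowed = {(0,0,0) (0,0,2) (0,1,0) (0,1,2) (1,1,0) (1,1,2)}
[PSO] allowed = {(0,0,0) (0,0,2) (0,1,0) (0,1,2) (1,1,0) (1,1,2)}
target (0,0,2) ∈ {SC,TSO,PSO}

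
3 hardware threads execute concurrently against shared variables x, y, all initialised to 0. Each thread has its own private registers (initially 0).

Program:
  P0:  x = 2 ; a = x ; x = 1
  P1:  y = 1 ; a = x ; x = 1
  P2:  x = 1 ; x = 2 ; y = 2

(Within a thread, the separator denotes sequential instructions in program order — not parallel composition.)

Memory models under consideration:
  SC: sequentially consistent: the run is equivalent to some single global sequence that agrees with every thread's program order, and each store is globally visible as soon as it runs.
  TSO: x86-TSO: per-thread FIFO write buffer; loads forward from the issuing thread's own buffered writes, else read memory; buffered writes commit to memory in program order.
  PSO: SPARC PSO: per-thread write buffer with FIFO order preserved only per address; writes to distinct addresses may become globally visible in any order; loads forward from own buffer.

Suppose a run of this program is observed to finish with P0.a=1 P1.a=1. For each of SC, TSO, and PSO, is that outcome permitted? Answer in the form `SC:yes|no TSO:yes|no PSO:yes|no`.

SC:yes TSO:yes PSO:yes

outcome vector order: (P0.a,P1.a)
[SC] allowed = {(1,0); (1,1); (1,2); (2,0); (2,1); (2,2)}
[TSO] allowed = {(1,0); (1,1); (1,2); (2,0); (2,1); (2,2)}
[PSO] allowed = {(1,0); (1,1); (1,2); (2,0); (2,1); (2,2)}
target (1,1) ∈ {SC,TSO,PSO}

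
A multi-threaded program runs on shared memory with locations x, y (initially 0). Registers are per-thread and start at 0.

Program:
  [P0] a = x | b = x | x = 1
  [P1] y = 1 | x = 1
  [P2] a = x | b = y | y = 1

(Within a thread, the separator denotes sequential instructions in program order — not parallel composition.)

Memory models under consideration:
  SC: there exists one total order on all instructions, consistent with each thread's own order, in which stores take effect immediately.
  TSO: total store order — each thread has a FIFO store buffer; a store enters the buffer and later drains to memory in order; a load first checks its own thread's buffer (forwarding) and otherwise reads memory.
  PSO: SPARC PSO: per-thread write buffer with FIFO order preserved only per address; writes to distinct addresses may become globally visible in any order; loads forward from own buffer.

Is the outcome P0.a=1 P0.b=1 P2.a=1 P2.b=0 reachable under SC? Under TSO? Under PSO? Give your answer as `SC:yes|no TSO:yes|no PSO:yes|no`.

outcome vector order: (P0.a,P0.b,P2.a,P2.b)
[SC] allowed = {<0 0 0 0> <0 0 0 1> <0 0 1 0> <0 0 1 1> <0 1 0 0> <0 1 0 1> <0 1 1 1> <1 1 0 0> <1 1 0 1> <1 1 1 1>}
[TSO] allowed = {<0 0 0 0> <0 0 0 1> <0 0 1 0> <0 0 1 1> <0 1 0 0> <0 1 0 1> <0 1 1 1> <1 1 0 0> <1 1 0 1> <1 1 1 1>}
[PSO] allowed = {<0 0 0 0> <0 0 0 1> <0 0 1 0> <0 0 1 1> <0 1 0 0> <0 1 0 1> <0 1 1 0> <0 1 1 1> <1 1 0 0> <1 1 0 1> <1 1 1 0> <1 1 1 1>}
target <1 1 1 0> ∈ {PSO}

SC:no TSO:no PSO:yes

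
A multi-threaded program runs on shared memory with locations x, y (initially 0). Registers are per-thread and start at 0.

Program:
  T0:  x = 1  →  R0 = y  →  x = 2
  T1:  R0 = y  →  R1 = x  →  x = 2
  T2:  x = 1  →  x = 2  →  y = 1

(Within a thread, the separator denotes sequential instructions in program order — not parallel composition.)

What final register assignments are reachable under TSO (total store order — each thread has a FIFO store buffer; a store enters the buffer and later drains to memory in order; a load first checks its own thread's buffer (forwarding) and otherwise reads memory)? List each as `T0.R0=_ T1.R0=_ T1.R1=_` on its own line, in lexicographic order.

outcome vector order: (T0.R0,T1.R0,T1.R1)
|TSO outcomes| = 10

T0.R0=0 T1.R0=0 T1.R1=0
T0.R0=0 T1.R0=0 T1.R1=1
T0.R0=0 T1.R0=0 T1.R1=2
T0.R0=0 T1.R0=1 T1.R1=1
T0.R0=0 T1.R0=1 T1.R1=2
T0.R0=1 T1.R0=0 T1.R1=0
T0.R0=1 T1.R0=0 T1.R1=1
T0.R0=1 T1.R0=0 T1.R1=2
T0.R0=1 T1.R0=1 T1.R1=1
T0.R0=1 T1.R0=1 T1.R1=2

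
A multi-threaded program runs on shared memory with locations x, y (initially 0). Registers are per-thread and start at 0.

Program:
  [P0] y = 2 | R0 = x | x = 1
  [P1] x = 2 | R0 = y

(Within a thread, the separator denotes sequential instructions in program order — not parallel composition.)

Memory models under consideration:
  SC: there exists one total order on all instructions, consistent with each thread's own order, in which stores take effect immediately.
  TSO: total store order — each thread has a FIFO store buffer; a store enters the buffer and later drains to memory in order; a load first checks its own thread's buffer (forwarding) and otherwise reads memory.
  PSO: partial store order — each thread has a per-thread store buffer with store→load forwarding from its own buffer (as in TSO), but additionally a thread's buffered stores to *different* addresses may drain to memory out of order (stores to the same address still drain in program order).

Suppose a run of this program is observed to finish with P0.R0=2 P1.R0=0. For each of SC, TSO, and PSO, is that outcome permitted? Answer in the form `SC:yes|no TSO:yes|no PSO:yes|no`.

SC:yes TSO:yes PSO:yes

outcome vector order: (P0.R0,P1.R0)
under SC → 02 20 22
under TSO → 00 02 20 22
under PSO → 00 02 20 22
target 20 ∈ {SC,TSO,PSO}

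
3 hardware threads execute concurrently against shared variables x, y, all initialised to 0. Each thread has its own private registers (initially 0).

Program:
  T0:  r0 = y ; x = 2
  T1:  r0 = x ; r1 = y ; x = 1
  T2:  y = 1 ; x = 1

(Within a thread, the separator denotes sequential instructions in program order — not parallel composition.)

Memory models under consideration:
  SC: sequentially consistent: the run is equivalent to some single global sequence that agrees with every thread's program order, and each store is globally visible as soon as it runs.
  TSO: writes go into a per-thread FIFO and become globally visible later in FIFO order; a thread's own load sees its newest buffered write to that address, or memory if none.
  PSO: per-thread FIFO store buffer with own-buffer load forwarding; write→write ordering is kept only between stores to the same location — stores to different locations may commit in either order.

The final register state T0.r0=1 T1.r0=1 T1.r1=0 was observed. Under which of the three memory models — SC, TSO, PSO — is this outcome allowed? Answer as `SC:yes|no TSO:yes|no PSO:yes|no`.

outcome vector order: (T0.r0,T1.r0,T1.r1)
under SC → (0,0,0), (0,0,1), (0,1,1), (0,2,0), (0,2,1), (1,0,0), (1,0,1), (1,1,1), (1,2,1)
under TSO → (0,0,0), (0,0,1), (0,1,1), (0,2,0), (0,2,1), (1,0,0), (1,0,1), (1,1,1), (1,2,1)
under PSO → (0,0,0), (0,0,1), (0,1,0), (0,1,1), (0,2,0), (0,2,1), (1,0,0), (1,0,1), (1,1,0), (1,1,1), (1,2,1)
target (1,1,0) ∈ {PSO}

SC:no TSO:no PSO:yes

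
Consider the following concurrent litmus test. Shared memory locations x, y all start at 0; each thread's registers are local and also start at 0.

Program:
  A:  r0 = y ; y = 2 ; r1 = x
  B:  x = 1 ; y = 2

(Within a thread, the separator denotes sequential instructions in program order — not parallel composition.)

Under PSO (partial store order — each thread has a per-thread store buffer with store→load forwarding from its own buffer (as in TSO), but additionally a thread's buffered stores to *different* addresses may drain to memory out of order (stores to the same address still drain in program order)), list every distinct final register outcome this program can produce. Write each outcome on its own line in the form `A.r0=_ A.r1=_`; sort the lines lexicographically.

outcome vector order: (A.r0,A.r1)
|PSO outcomes| = 4

A.r0=0 A.r1=0
A.r0=0 A.r1=1
A.r0=2 A.r1=0
A.r0=2 A.r1=1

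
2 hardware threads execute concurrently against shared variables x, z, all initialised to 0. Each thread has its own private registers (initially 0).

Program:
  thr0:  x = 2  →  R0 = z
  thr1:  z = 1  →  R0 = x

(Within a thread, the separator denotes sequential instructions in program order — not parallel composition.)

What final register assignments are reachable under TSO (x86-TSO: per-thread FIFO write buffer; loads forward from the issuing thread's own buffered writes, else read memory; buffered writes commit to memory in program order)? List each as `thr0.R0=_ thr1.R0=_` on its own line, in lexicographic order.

thr0.R0=0 thr1.R0=0
thr0.R0=0 thr1.R0=2
thr0.R0=1 thr1.R0=0
thr0.R0=1 thr1.R0=2

outcome vector order: (thr0.R0,thr1.R0)
|TSO outcomes| = 4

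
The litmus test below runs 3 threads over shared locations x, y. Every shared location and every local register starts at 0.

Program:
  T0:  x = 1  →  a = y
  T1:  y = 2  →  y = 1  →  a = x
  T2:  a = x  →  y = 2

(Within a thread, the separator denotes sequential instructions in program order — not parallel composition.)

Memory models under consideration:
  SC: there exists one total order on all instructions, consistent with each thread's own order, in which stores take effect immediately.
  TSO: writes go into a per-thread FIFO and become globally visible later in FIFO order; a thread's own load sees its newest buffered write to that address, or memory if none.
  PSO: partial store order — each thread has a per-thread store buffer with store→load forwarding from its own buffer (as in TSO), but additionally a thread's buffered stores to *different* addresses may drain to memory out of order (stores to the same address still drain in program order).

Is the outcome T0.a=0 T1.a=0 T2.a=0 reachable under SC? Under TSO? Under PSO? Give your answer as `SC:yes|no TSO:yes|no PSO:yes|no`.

outcome vector order: (T0.a,T1.a,T2.a)
SC: 10 outcomes — {010; 011; 100; 101; 110; 111; 200; 201; 210; 211}
TSO: 12 outcomes — {000; 001; 010; 011; 100; 101; 110; 111; 200; 201; 210; 211}
PSO: 12 outcomes — {000; 001; 010; 011; 100; 101; 110; 111; 200; 201; 210; 211}
target 000 ∈ {TSO,PSO}

SC:no TSO:yes PSO:yes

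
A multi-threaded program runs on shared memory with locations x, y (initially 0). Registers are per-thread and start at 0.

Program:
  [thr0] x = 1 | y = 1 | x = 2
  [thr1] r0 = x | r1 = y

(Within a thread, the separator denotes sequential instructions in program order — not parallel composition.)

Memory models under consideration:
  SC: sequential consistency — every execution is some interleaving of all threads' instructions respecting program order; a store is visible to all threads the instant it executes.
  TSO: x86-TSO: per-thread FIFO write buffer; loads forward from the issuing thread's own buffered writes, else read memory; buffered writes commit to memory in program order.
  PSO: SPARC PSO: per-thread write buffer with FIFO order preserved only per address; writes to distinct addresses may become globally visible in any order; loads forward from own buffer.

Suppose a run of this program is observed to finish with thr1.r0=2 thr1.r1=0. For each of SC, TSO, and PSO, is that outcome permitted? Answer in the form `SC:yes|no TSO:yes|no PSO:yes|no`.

SC:no TSO:no PSO:yes

outcome vector order: (thr1.r0,thr1.r1)
under SC → <0 0>, <0 1>, <1 0>, <1 1>, <2 1>
under TSO → <0 0>, <0 1>, <1 0>, <1 1>, <2 1>
under PSO → <0 0>, <0 1>, <1 0>, <1 1>, <2 0>, <2 1>
target <2 0> ∈ {PSO}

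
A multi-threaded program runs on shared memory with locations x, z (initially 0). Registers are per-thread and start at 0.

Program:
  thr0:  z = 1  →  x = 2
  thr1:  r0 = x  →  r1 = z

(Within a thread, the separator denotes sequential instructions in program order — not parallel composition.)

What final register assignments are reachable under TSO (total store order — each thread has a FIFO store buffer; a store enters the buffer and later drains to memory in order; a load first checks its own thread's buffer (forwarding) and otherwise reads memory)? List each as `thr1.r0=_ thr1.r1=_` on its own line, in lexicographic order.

outcome vector order: (thr1.r0,thr1.r1)
|TSO outcomes| = 3

thr1.r0=0 thr1.r1=0
thr1.r0=0 thr1.r1=1
thr1.r0=2 thr1.r1=1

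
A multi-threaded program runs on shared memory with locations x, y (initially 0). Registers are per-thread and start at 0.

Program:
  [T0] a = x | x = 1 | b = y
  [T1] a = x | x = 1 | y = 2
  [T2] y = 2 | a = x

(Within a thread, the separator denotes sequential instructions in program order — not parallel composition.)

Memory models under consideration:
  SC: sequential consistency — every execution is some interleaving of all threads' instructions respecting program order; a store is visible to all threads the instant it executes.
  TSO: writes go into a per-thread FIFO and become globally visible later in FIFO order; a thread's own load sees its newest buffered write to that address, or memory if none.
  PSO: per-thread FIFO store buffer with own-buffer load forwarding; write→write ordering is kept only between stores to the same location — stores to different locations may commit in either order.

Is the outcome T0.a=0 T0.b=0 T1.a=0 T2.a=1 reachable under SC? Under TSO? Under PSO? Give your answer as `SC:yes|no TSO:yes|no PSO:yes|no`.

SC:yes TSO:yes PSO:yes

outcome vector order: (T0.a,T0.b,T1.a,T2.a)
under SC → <0 0 0 1>, <0 0 1 1>, <0 2 0 0>, <0 2 0 1>, <0 2 1 0>, <0 2 1 1>, <1 0 0 1>, <1 2 0 0>, <1 2 0 1>
under TSO → <0 0 0 0>, <0 0 0 1>, <0 0 1 0>, <0 0 1 1>, <0 2 0 0>, <0 2 0 1>, <0 2 1 0>, <0 2 1 1>, <1 0 0 0>, <1 0 0 1>, <1 2 0 0>, <1 2 0 1>
under PSO → <0 0 0 0>, <0 0 0 1>, <0 0 1 0>, <0 0 1 1>, <0 2 0 0>, <0 2 0 1>, <0 2 1 0>, <0 2 1 1>, <1 0 0 0>, <1 0 0 1>, <1 2 0 0>, <1 2 0 1>
target <0 0 0 1> ∈ {SC,TSO,PSO}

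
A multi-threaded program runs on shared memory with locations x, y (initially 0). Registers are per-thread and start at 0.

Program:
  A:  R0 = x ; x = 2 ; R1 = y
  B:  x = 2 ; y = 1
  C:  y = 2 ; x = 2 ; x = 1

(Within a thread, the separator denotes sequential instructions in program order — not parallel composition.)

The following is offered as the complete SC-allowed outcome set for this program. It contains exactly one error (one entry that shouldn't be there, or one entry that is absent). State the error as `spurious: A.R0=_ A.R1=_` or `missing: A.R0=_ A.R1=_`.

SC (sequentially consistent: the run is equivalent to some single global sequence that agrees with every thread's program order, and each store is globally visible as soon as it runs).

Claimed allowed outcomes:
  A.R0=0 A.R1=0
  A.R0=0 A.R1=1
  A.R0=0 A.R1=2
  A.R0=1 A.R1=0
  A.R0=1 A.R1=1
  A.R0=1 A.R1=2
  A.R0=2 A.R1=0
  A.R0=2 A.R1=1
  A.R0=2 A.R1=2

outcome vector order: (A.R0,A.R1)
[SC] allowed = {0/0 0/1 0/2 1/1 1/2 2/0 2/1 2/2}
claimed∖SC = {1/0}

spurious: A.R0=1 A.R1=0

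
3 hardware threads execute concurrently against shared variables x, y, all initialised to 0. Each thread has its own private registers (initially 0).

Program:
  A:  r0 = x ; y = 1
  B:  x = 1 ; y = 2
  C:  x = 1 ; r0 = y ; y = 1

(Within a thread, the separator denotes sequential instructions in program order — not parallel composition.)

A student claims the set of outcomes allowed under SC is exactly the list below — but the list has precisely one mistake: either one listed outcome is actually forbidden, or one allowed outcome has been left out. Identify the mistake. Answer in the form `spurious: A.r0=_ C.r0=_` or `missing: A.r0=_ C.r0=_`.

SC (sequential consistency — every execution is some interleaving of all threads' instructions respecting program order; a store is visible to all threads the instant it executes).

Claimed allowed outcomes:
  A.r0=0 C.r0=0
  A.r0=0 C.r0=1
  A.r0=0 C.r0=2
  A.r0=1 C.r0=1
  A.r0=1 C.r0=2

outcome vector order: (A.r0,C.r0)
[SC] allowed = {0/0, 0/1, 0/2, 1/0, 1/1, 1/2}
SC∖claimed = {1/0}

missing: A.r0=1 C.r0=0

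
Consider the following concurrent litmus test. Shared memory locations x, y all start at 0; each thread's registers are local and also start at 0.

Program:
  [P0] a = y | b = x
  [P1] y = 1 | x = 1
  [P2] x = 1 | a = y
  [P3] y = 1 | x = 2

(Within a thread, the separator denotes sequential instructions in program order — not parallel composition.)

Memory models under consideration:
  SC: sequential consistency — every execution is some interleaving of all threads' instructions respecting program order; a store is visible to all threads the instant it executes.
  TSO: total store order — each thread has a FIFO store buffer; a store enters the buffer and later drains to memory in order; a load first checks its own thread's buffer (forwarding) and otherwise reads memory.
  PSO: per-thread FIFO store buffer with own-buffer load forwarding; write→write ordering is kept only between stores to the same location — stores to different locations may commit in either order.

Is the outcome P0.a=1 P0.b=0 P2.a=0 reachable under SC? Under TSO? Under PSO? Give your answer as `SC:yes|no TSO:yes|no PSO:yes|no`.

outcome vector order: (P0.a,P0.b,P2.a)
SC: 11 outcomes — {000; 001; 010; 011; 020; 021; 101; 110; 111; 120; 121}
TSO: 12 outcomes — {000; 001; 010; 011; 020; 021; 100; 101; 110; 111; 120; 121}
PSO: 12 outcomes — {000; 001; 010; 011; 020; 021; 100; 101; 110; 111; 120; 121}
target 100 ∈ {TSO,PSO}

SC:no TSO:yes PSO:yes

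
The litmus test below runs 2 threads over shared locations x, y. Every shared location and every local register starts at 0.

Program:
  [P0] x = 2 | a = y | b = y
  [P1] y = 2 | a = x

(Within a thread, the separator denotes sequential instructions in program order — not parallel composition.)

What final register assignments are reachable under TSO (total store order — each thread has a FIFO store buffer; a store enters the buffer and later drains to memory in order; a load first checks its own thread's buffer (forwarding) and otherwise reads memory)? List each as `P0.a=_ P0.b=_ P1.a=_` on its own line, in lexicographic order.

P0.a=0 P0.b=0 P1.a=0
P0.a=0 P0.b=0 P1.a=2
P0.a=0 P0.b=2 P1.a=0
P0.a=0 P0.b=2 P1.a=2
P0.a=2 P0.b=2 P1.a=0
P0.a=2 P0.b=2 P1.a=2

outcome vector order: (P0.a,P0.b,P1.a)
|TSO outcomes| = 6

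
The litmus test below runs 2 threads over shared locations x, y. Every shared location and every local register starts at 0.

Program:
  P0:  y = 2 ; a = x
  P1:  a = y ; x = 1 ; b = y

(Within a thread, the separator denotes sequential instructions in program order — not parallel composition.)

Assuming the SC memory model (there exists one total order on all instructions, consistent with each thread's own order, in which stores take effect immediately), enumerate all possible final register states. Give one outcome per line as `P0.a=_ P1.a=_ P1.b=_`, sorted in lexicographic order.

P0.a=0 P1.a=0 P1.b=2
P0.a=0 P1.a=2 P1.b=2
P0.a=1 P1.a=0 P1.b=0
P0.a=1 P1.a=0 P1.b=2
P0.a=1 P1.a=2 P1.b=2

outcome vector order: (P0.a,P1.a,P1.b)
|SC outcomes| = 5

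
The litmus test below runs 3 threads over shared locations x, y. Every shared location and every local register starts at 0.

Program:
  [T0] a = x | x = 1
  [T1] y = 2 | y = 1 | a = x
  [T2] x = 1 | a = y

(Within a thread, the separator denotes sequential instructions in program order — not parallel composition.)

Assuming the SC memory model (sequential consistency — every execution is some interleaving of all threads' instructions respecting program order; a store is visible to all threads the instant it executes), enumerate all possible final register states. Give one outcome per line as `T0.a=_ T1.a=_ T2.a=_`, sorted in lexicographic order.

outcome vector order: (T0.a,T1.a,T2.a)
|SC outcomes| = 8

T0.a=0 T1.a=0 T2.a=1
T0.a=0 T1.a=1 T2.a=0
T0.a=0 T1.a=1 T2.a=1
T0.a=0 T1.a=1 T2.a=2
T0.a=1 T1.a=0 T2.a=1
T0.a=1 T1.a=1 T2.a=0
T0.a=1 T1.a=1 T2.a=1
T0.a=1 T1.a=1 T2.a=2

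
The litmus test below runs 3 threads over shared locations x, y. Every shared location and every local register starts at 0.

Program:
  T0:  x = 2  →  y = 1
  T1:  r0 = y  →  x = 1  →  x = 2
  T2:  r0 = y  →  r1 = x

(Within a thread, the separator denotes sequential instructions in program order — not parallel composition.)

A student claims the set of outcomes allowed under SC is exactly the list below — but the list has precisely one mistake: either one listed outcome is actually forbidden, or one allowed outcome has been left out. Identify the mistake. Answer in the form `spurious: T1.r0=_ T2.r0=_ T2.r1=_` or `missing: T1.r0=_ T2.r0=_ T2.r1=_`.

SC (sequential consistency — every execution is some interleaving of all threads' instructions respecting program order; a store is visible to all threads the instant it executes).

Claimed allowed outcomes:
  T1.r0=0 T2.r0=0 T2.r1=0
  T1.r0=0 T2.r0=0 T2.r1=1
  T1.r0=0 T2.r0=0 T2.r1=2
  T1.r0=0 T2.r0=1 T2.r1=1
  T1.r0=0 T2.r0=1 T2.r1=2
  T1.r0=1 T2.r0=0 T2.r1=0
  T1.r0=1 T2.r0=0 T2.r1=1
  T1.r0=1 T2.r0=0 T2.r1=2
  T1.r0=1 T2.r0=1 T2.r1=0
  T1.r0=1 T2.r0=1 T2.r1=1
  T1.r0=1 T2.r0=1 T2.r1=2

outcome vector order: (T1.r0,T2.r0,T2.r1)
SC: 10 outcomes — {0/0/0; 0/0/1; 0/0/2; 0/1/1; 0/1/2; 1/0/0; 1/0/1; 1/0/2; 1/1/1; 1/1/2}
claimed∖SC = {1/1/0}

spurious: T1.r0=1 T2.r0=1 T2.r1=0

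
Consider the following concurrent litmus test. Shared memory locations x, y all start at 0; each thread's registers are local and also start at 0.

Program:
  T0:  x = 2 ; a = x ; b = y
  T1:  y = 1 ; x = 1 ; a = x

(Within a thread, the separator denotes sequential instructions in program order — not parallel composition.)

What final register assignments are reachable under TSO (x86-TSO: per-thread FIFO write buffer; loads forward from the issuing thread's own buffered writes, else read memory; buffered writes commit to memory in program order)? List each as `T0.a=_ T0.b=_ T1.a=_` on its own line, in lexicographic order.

T0.a=1 T0.b=1 T1.a=1
T0.a=2 T0.b=0 T1.a=1
T0.a=2 T0.b=0 T1.a=2
T0.a=2 T0.b=1 T1.a=1
T0.a=2 T0.b=1 T1.a=2

outcome vector order: (T0.a,T0.b,T1.a)
|TSO outcomes| = 5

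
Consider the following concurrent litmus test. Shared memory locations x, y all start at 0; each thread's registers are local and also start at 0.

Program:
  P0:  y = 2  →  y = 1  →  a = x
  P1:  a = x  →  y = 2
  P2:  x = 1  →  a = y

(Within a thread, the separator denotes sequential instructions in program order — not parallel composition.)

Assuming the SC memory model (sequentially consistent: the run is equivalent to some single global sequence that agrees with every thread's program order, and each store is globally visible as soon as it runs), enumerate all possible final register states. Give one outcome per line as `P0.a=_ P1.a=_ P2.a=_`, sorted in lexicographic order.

P0.a=0 P1.a=0 P2.a=1
P0.a=0 P1.a=0 P2.a=2
P0.a=0 P1.a=1 P2.a=1
P0.a=0 P1.a=1 P2.a=2
P0.a=1 P1.a=0 P2.a=0
P0.a=1 P1.a=0 P2.a=1
P0.a=1 P1.a=0 P2.a=2
P0.a=1 P1.a=1 P2.a=0
P0.a=1 P1.a=1 P2.a=1
P0.a=1 P1.a=1 P2.a=2

outcome vector order: (P0.a,P1.a,P2.a)
|SC outcomes| = 10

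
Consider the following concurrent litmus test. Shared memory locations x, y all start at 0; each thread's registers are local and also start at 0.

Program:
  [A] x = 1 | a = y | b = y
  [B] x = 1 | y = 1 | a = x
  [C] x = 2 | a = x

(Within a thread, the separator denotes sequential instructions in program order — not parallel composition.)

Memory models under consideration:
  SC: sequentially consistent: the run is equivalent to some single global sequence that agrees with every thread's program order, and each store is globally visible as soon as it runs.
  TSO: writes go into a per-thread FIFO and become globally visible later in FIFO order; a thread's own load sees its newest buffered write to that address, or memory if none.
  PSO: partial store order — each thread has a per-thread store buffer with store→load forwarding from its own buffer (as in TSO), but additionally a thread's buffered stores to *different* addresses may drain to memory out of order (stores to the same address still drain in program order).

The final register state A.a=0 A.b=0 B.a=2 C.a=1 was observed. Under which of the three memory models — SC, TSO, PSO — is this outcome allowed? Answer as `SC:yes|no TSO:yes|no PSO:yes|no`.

SC:no TSO:yes PSO:yes

outcome vector order: (A.a,A.b,B.a,C.a)
SC: 10 outcomes — {0011; 0012; 0022; 0111; 0112; 0122; 1111; 1112; 1121; 1122}
TSO: 12 outcomes — {0011; 0012; 0021; 0022; 0111; 0112; 0121; 0122; 1111; 1112; 1121; 1122}
PSO: 12 outcomes — {0011; 0012; 0021; 0022; 0111; 0112; 0121; 0122; 1111; 1112; 1121; 1122}
target 0021 ∈ {TSO,PSO}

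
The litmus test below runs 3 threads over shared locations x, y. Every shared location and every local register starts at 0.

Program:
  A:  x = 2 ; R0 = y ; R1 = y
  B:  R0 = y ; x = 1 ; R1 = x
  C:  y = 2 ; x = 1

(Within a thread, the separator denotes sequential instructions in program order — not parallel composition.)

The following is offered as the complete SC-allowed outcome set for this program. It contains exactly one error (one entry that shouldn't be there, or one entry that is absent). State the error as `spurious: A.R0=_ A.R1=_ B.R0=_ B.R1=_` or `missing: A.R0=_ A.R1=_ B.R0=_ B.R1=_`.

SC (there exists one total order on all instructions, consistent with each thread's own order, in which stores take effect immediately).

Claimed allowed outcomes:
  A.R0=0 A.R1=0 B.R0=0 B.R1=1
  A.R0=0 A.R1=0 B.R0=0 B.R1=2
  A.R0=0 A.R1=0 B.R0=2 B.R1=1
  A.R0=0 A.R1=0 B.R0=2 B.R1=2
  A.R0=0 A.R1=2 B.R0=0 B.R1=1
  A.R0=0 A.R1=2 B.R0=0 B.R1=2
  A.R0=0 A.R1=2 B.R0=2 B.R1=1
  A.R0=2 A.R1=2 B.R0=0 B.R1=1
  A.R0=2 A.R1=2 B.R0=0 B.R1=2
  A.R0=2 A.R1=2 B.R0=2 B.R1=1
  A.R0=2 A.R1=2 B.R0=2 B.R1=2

spurious: A.R0=0 A.R1=0 B.R0=2 B.R1=2

outcome vector order: (A.R0,A.R1,B.R0,B.R1)
SC (10): (0,0,0,1); (0,0,0,2); (0,0,2,1); (0,2,0,1); (0,2,0,2); (0,2,2,1); (2,2,0,1); (2,2,0,2); (2,2,2,1); (2,2,2,2)
claimed∖SC = {(0,0,2,2)}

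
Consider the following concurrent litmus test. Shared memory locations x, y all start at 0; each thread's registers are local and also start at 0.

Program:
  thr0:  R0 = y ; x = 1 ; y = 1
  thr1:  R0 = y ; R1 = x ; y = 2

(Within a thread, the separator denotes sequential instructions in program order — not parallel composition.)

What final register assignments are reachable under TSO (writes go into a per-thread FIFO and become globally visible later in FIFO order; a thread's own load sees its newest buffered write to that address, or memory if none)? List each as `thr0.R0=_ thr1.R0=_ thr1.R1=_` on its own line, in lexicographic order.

thr0.R0=0 thr1.R0=0 thr1.R1=0
thr0.R0=0 thr1.R0=0 thr1.R1=1
thr0.R0=0 thr1.R0=1 thr1.R1=1
thr0.R0=2 thr1.R0=0 thr1.R1=0

outcome vector order: (thr0.R0,thr1.R0,thr1.R1)
|TSO outcomes| = 4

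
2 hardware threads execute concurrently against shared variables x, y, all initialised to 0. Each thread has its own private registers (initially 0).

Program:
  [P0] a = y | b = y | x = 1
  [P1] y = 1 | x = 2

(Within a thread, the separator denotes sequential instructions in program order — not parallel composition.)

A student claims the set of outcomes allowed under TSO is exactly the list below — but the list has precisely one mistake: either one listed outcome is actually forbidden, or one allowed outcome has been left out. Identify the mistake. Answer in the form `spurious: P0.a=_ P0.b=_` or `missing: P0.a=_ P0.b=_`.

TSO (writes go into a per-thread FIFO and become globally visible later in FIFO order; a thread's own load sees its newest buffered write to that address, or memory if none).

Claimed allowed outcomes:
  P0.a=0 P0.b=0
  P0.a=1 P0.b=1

missing: P0.a=0 P0.b=1

outcome vector order: (P0.a,P0.b)
TSO (3): 00 01 11
TSO∖claimed = {01}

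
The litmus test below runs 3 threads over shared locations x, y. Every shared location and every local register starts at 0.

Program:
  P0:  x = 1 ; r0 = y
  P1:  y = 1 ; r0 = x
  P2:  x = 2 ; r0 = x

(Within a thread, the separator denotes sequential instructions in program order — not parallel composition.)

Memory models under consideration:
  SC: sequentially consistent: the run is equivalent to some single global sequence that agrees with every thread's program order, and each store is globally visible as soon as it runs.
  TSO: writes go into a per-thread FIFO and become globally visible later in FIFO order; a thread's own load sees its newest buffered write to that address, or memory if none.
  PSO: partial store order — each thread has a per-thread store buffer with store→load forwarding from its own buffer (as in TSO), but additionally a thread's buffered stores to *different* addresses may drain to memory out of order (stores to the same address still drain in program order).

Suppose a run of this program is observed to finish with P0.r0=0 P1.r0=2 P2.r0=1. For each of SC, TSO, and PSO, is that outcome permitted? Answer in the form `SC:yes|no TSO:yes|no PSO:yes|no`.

SC:no TSO:yes PSO:yes

outcome vector order: (P0.r0,P1.r0,P2.r0)
[SC] allowed = {0/1/1, 0/1/2, 0/2/2, 1/0/1, 1/0/2, 1/1/1, 1/1/2, 1/2/1, 1/2/2}
[TSO] allowed = {0/0/1, 0/0/2, 0/1/1, 0/1/2, 0/2/1, 0/2/2, 1/0/1, 1/0/2, 1/1/1, 1/1/2, 1/2/1, 1/2/2}
[PSO] allowed = {0/0/1, 0/0/2, 0/1/1, 0/1/2, 0/2/1, 0/2/2, 1/0/1, 1/0/2, 1/1/1, 1/1/2, 1/2/1, 1/2/2}
target 0/2/1 ∈ {TSO,PSO}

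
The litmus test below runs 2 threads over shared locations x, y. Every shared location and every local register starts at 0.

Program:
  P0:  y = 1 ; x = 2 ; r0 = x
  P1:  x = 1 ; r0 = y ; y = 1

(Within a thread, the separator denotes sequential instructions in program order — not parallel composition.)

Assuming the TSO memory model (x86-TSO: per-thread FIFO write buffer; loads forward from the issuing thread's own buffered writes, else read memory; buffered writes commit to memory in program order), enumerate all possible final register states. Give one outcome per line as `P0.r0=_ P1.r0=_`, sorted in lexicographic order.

outcome vector order: (P0.r0,P1.r0)
|TSO outcomes| = 4

P0.r0=1 P1.r0=0
P0.r0=1 P1.r0=1
P0.r0=2 P1.r0=0
P0.r0=2 P1.r0=1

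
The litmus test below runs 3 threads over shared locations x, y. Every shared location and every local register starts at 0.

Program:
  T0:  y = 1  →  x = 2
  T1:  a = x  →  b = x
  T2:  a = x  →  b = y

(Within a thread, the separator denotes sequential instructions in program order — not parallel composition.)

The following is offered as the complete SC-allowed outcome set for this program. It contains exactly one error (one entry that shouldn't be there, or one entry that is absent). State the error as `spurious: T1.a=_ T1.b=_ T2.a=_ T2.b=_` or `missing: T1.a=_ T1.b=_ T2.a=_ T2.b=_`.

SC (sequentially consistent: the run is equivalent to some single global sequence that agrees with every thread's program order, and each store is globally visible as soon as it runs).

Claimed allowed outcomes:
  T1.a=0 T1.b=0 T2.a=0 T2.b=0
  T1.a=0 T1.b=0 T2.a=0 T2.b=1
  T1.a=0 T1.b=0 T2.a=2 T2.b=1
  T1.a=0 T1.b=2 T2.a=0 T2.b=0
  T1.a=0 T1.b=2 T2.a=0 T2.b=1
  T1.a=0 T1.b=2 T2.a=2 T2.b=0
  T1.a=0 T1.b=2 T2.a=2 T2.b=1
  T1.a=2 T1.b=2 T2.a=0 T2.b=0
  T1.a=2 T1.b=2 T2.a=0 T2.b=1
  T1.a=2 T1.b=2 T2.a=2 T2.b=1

outcome vector order: (T1.a,T1.b,T2.a,T2.b)
SC: 9 outcomes — {(0,0,0,0), (0,0,0,1), (0,0,2,1), (0,2,0,0), (0,2,0,1), (0,2,2,1), (2,2,0,0), (2,2,0,1), (2,2,2,1)}
claimed∖SC = {(0,2,2,0)}

spurious: T1.a=0 T1.b=2 T2.a=2 T2.b=0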